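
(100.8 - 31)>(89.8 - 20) False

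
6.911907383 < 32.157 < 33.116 True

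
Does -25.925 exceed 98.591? No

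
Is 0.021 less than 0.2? Yes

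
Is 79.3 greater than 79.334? No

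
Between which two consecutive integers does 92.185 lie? 92 and 93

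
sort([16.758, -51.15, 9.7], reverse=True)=[16.758, 9.7, -51.15]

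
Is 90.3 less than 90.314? Yes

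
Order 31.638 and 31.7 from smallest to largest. 31.638, 31.7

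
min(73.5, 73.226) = 73.226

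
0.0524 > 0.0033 True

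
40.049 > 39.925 True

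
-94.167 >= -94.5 True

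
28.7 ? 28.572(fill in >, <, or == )>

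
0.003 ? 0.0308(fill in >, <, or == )<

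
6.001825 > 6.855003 False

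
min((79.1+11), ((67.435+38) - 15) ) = 90.1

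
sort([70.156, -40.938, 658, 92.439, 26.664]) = [-40.938, 26.664, 70.156, 92.439, 658]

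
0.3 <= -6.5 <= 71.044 False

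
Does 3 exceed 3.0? No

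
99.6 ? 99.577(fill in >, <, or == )>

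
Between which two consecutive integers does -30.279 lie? -31 and -30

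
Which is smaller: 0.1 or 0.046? 0.046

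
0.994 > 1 False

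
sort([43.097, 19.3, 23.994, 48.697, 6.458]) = [6.458, 19.3, 23.994, 43.097, 48.697]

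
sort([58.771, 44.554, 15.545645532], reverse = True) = [58.771, 44.554, 15.545645532]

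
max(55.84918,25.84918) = 55.84918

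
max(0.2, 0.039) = 0.2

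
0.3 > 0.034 True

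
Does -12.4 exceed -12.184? No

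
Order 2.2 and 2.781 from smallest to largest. 2.2, 2.781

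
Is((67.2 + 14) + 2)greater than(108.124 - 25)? Yes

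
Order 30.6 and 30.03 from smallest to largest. 30.03, 30.6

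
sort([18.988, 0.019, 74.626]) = [0.019, 18.988, 74.626]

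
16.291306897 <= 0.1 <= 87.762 False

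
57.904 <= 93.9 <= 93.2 False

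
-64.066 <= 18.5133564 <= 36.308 True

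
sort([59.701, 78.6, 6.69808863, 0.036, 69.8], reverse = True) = [78.6, 69.8, 59.701, 6.69808863, 0.036]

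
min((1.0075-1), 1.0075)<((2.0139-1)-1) True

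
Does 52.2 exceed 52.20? No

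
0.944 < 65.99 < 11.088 False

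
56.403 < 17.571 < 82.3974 False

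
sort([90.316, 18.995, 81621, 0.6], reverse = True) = [81621, 90.316, 18.995, 0.6]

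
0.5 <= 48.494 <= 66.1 True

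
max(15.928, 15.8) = 15.928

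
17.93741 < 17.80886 False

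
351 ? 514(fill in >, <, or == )<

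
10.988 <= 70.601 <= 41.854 False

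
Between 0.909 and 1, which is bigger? 1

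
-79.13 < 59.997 True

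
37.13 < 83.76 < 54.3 False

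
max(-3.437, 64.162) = 64.162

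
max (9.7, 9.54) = 9.7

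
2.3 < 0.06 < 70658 False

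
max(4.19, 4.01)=4.19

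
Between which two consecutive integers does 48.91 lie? 48 and 49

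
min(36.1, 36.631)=36.1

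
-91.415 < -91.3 True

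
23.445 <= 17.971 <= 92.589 False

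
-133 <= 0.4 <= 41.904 True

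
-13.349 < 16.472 True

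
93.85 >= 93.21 True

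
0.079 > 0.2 False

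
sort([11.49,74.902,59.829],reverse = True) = [74.902,59.829,11.49]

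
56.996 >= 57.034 False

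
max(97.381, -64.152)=97.381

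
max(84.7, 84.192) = 84.7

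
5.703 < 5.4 False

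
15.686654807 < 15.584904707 False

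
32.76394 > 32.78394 False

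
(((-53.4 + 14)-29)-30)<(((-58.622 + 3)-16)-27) False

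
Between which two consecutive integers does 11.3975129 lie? 11 and 12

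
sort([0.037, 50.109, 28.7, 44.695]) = [0.037, 28.7, 44.695, 50.109]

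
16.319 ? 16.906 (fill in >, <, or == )<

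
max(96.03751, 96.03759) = 96.03759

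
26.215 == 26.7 False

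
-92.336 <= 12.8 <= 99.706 True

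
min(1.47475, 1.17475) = 1.17475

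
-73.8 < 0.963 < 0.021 False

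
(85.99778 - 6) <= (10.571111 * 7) False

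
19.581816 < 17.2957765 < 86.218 False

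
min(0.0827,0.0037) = 0.0037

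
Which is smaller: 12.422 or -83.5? -83.5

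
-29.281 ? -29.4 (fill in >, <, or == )>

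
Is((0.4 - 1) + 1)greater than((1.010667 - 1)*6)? Yes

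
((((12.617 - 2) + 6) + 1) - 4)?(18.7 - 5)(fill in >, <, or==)<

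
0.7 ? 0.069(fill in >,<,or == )>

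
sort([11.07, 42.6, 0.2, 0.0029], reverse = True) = [42.6, 11.07, 0.2, 0.0029]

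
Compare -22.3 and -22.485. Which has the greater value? -22.3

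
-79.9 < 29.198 True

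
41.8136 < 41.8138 True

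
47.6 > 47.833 False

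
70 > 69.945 True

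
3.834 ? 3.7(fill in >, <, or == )>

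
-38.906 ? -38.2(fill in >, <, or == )<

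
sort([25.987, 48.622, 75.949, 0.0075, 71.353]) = [0.0075, 25.987, 48.622, 71.353, 75.949]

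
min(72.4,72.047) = 72.047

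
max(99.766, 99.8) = 99.8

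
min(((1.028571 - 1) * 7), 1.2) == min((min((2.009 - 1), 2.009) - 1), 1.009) False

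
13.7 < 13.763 True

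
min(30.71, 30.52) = 30.52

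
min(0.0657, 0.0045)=0.0045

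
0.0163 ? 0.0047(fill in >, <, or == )>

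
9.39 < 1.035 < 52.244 False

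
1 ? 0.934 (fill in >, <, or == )>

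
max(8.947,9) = 9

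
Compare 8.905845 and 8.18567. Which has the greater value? 8.905845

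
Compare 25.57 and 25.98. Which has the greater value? 25.98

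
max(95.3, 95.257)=95.3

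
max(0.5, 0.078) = 0.5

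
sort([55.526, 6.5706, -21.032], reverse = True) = [55.526, 6.5706, -21.032]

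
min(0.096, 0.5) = 0.096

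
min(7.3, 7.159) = 7.159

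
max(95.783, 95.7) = 95.783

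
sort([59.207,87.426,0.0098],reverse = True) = [87.426,59.207,0.0098]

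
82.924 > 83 False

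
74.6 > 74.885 False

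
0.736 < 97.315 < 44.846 False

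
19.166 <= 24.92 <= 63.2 True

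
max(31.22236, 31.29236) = 31.29236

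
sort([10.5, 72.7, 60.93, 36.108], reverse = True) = [72.7, 60.93, 36.108, 10.5]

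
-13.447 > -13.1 False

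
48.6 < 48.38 False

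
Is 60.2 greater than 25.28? Yes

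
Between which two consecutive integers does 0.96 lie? 0 and 1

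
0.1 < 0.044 False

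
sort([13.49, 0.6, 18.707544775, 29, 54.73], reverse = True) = [54.73, 29, 18.707544775, 13.49, 0.6]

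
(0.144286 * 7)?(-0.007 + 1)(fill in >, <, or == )>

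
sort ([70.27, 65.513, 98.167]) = [65.513, 70.27, 98.167]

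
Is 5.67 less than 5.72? Yes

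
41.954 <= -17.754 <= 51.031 False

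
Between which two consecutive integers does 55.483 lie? 55 and 56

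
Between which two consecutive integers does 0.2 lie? 0 and 1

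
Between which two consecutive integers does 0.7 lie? 0 and 1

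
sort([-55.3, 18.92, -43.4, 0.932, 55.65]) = [-55.3, -43.4, 0.932, 18.92, 55.65]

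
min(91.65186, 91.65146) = 91.65146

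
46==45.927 False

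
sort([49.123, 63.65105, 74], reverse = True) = [74, 63.65105, 49.123]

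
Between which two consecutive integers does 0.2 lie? 0 and 1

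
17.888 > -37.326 True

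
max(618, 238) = 618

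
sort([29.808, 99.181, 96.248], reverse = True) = [99.181, 96.248, 29.808]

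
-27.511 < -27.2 True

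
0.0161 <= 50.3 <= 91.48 True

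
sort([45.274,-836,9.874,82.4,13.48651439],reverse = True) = [82.4,45.274,13.48651439,9.874,-836]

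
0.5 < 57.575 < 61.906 True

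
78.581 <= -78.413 False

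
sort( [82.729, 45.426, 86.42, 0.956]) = [0.956, 45.426, 82.729, 86.42]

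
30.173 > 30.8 False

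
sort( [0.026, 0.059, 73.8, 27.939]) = [0.026, 0.059, 27.939, 73.8]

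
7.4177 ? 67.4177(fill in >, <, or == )<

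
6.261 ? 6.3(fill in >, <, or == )<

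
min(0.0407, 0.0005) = 0.0005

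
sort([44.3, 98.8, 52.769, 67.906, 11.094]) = [11.094, 44.3, 52.769, 67.906, 98.8]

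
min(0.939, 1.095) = 0.939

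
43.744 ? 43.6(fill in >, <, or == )>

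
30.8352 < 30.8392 True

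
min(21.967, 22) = 21.967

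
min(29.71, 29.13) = 29.13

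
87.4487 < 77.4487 False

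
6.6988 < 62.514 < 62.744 True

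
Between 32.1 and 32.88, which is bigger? 32.88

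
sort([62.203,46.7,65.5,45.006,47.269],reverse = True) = [65.5,62.203,47.269,46.7,45.006]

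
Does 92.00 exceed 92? No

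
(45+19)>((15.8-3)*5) False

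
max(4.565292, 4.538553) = 4.565292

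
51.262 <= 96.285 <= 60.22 False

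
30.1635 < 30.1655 True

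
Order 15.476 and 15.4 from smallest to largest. 15.4, 15.476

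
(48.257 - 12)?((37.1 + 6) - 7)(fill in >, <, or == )>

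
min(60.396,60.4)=60.396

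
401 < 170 False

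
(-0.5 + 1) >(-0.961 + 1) True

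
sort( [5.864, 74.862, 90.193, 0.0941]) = [0.0941, 5.864, 74.862, 90.193]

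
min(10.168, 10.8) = 10.168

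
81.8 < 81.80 False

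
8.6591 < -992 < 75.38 False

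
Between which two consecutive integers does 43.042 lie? 43 and 44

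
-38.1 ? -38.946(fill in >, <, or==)>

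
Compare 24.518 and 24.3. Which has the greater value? 24.518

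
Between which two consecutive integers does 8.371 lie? 8 and 9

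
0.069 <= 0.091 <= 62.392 True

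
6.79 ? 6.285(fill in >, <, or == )>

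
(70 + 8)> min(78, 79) False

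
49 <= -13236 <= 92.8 False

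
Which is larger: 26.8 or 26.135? 26.8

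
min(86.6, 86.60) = 86.6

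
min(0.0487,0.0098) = 0.0098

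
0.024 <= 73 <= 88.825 True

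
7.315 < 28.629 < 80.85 True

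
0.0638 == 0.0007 False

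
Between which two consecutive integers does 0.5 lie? 0 and 1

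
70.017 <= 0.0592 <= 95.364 False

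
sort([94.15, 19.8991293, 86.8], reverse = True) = [94.15, 86.8, 19.8991293]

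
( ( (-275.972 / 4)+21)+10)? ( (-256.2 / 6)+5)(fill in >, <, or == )<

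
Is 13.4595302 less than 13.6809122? Yes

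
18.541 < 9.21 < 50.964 False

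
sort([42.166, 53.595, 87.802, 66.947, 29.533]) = [29.533, 42.166, 53.595, 66.947, 87.802]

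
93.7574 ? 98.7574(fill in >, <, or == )<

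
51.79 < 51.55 False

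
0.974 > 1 False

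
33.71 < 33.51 False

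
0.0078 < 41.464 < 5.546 False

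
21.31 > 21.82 False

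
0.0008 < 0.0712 True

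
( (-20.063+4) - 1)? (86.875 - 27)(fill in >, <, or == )<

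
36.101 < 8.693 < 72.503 False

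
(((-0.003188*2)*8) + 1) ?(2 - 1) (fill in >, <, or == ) <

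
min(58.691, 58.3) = 58.3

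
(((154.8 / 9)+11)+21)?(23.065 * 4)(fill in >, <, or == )<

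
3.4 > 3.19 True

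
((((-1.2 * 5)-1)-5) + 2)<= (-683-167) False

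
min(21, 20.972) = 20.972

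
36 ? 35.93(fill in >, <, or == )>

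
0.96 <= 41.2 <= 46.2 True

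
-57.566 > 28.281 False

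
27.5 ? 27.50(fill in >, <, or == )==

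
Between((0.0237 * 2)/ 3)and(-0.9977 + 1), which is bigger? ((0.0237 * 2)/ 3)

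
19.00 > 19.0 False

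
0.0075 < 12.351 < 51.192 True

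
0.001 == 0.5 False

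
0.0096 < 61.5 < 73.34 True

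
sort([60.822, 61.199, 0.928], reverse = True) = [61.199, 60.822, 0.928]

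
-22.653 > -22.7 True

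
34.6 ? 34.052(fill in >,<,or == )>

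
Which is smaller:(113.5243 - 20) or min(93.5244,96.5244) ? (113.5243 - 20)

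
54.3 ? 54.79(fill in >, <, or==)<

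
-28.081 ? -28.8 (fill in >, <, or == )>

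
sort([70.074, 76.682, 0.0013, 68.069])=[0.0013, 68.069, 70.074, 76.682]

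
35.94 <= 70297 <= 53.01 False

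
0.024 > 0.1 False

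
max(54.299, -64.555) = 54.299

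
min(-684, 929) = -684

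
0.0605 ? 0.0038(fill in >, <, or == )>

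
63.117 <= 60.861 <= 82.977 False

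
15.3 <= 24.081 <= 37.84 True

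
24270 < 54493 True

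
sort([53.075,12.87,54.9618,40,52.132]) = [12.87,40,52.132,53.075,54.9618]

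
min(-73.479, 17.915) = -73.479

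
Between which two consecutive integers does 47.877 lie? 47 and 48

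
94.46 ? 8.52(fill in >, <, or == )>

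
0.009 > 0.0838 False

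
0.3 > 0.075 True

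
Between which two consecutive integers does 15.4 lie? 15 and 16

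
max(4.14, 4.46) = 4.46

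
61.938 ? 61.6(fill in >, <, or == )>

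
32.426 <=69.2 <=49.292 False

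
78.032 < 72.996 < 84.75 False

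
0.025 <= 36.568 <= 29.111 False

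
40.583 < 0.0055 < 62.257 False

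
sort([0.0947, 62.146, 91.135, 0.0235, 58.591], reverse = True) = [91.135, 62.146, 58.591, 0.0947, 0.0235]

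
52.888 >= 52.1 True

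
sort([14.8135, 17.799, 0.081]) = [0.081, 14.8135, 17.799]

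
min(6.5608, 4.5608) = 4.5608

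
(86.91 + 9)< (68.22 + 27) False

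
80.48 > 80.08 True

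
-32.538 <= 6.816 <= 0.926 False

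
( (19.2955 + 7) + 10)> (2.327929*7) True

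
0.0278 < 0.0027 False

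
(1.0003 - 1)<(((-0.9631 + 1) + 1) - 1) True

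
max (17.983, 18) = 18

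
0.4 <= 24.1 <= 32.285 True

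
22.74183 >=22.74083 True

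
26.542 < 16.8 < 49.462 False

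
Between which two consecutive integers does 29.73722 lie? 29 and 30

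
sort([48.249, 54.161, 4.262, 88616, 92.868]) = [4.262, 48.249, 54.161, 92.868, 88616]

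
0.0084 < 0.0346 True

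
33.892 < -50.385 False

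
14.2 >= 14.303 False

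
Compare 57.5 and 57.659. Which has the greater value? 57.659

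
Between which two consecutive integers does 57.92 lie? 57 and 58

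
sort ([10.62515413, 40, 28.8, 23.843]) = [10.62515413, 23.843, 28.8, 40]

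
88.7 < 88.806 True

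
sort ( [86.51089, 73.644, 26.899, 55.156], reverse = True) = [86.51089, 73.644, 55.156, 26.899]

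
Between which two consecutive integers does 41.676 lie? 41 and 42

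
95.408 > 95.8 False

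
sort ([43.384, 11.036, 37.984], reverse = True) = [43.384, 37.984, 11.036]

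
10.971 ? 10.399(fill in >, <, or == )>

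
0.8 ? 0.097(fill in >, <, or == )>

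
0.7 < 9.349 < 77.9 True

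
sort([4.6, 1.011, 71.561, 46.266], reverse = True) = [71.561, 46.266, 4.6, 1.011]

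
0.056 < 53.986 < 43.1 False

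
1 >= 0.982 True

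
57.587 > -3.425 True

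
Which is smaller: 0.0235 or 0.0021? 0.0021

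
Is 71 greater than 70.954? Yes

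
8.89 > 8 True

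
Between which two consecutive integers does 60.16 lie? 60 and 61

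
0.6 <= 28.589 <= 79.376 True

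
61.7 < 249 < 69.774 False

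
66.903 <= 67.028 True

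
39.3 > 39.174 True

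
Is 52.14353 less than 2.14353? No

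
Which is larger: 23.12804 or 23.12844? 23.12844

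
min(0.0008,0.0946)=0.0008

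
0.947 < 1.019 True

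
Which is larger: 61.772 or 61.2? 61.772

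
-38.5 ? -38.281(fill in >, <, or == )<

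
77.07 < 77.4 True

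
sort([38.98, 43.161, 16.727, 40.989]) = [16.727, 38.98, 40.989, 43.161]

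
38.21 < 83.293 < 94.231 True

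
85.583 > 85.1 True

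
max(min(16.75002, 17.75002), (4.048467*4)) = 16.75002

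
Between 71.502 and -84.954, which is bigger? 71.502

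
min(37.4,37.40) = 37.4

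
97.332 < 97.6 True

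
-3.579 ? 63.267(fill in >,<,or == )<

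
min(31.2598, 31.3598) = 31.2598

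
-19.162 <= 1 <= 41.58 True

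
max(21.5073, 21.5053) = 21.5073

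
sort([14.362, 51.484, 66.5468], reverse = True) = [66.5468, 51.484, 14.362]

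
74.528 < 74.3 False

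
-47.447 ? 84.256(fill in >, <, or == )<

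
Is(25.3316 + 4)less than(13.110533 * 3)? Yes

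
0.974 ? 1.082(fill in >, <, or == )<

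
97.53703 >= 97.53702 True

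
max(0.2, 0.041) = 0.2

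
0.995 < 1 True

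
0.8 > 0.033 True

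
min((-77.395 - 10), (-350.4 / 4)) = -87.6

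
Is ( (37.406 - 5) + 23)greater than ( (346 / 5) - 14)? Yes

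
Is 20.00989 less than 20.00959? No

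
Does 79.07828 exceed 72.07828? Yes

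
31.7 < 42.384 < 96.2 True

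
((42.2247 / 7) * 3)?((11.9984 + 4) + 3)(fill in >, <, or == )<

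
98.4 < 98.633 True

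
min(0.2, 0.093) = 0.093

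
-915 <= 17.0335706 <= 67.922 True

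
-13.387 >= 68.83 False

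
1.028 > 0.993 True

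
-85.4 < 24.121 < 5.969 False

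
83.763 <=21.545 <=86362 False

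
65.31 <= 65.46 True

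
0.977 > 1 False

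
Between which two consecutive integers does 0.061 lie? 0 and 1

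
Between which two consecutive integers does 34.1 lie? 34 and 35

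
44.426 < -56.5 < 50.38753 False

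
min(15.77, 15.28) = 15.28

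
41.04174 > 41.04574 False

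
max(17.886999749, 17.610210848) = 17.886999749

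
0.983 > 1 False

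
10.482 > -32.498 True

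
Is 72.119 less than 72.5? Yes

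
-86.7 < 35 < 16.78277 False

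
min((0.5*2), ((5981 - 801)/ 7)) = 1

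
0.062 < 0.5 True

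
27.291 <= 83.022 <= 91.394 True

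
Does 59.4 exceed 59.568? No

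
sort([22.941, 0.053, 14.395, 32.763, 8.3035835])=[0.053, 8.3035835, 14.395, 22.941, 32.763]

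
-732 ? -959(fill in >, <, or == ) >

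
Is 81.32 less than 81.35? Yes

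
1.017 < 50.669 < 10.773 False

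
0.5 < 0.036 False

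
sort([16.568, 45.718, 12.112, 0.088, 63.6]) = [0.088, 12.112, 16.568, 45.718, 63.6]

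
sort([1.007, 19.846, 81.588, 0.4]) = [0.4, 1.007, 19.846, 81.588]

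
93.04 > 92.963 True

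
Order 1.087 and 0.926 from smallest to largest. 0.926, 1.087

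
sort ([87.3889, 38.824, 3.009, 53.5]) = [3.009, 38.824, 53.5, 87.3889]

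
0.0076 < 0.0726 True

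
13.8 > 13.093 True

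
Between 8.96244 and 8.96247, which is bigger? 8.96247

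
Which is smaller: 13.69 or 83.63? 13.69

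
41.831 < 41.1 False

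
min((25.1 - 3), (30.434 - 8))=22.1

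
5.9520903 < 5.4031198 False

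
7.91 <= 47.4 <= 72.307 True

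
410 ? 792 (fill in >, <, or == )<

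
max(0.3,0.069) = 0.3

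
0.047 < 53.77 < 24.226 False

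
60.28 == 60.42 False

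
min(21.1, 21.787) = 21.1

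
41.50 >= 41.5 True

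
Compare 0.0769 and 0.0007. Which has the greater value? 0.0769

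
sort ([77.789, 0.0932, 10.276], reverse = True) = [77.789, 10.276, 0.0932]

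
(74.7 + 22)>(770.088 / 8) True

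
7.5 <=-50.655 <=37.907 False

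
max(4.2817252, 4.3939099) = 4.3939099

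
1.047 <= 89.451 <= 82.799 False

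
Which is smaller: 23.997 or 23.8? 23.8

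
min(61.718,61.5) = 61.5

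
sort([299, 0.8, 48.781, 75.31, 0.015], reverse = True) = [299, 75.31, 48.781, 0.8, 0.015]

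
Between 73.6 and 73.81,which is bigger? 73.81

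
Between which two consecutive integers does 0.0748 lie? 0 and 1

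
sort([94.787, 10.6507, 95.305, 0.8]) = [0.8, 10.6507, 94.787, 95.305]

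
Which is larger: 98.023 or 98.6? 98.6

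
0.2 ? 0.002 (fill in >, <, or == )>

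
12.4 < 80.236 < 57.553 False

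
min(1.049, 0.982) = 0.982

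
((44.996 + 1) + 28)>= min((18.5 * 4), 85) False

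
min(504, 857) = 504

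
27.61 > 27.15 True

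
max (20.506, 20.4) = 20.506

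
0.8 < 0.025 False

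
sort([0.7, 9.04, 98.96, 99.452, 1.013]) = [0.7, 1.013, 9.04, 98.96, 99.452]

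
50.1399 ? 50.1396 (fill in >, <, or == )>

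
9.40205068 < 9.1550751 False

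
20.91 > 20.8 True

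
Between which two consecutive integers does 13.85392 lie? 13 and 14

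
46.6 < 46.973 True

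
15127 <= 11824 False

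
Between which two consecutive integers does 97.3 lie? 97 and 98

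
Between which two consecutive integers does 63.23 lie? 63 and 64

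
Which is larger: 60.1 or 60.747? 60.747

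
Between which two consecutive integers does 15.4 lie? 15 and 16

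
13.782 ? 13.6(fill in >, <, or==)>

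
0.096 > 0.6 False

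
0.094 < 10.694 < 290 True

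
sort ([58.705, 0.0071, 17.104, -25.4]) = [-25.4, 0.0071, 17.104, 58.705]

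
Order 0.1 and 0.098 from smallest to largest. 0.098, 0.1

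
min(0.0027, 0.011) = 0.0027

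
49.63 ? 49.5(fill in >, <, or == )>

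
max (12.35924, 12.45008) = 12.45008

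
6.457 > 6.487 False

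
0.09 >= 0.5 False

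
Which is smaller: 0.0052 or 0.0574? 0.0052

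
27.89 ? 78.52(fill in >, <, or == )<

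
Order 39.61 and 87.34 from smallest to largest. 39.61, 87.34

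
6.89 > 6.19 True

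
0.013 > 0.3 False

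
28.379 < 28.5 True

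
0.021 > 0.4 False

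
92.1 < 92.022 False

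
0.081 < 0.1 True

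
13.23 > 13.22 True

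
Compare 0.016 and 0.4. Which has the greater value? 0.4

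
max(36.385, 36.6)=36.6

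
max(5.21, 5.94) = 5.94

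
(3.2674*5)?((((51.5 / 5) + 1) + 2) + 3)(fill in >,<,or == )>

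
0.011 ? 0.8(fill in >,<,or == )<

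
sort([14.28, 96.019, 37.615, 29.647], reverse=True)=[96.019, 37.615, 29.647, 14.28]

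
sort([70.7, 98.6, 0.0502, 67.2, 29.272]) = [0.0502, 29.272, 67.2, 70.7, 98.6]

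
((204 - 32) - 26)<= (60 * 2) False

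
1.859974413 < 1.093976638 False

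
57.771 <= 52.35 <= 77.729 False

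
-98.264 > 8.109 False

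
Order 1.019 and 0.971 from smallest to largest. 0.971,1.019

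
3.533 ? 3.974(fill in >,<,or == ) <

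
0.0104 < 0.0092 False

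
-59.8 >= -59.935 True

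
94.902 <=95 True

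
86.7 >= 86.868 False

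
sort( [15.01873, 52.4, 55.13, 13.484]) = [13.484, 15.01873, 52.4, 55.13]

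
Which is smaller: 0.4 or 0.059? 0.059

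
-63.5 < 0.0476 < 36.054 True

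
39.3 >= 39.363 False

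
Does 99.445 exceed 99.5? No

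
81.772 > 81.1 True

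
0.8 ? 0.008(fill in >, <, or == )>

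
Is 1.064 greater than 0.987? Yes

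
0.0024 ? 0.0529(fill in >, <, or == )<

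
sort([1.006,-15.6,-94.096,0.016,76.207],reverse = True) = [76.207,1.006,0.016,-15.6,-94.096]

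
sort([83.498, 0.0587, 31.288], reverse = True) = [83.498, 31.288, 0.0587]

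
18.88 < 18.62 False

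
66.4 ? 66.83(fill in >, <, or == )<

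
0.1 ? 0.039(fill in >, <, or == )>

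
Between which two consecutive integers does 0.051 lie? 0 and 1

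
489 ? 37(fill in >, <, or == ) >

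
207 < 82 False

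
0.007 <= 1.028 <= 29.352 True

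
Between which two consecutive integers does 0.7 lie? 0 and 1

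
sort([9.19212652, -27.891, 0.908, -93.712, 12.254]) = [-93.712, -27.891, 0.908, 9.19212652, 12.254]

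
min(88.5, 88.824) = 88.5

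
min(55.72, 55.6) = 55.6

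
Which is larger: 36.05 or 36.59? 36.59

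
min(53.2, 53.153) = 53.153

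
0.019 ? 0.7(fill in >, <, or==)<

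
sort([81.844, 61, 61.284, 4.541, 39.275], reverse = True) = [81.844, 61.284, 61, 39.275, 4.541]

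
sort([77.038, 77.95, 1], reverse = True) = [77.95, 77.038, 1]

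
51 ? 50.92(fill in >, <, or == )>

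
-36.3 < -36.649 False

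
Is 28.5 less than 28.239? No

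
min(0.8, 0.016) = 0.016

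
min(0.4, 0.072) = 0.072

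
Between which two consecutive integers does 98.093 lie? 98 and 99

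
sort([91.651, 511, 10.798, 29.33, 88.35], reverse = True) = [511, 91.651, 88.35, 29.33, 10.798]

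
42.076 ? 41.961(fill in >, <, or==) >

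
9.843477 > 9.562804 True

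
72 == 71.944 False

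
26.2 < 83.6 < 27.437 False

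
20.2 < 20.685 True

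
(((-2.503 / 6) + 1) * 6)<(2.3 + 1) False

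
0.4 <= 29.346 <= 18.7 False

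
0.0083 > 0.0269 False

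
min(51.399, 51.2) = 51.2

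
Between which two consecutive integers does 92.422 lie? 92 and 93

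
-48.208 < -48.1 True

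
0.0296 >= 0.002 True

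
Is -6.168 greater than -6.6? Yes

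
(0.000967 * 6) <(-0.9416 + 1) True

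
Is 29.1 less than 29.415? Yes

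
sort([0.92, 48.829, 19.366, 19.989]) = [0.92, 19.366, 19.989, 48.829]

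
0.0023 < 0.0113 True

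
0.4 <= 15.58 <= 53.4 True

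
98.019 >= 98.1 False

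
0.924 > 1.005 False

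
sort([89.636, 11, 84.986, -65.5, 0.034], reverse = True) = [89.636, 84.986, 11, 0.034, -65.5]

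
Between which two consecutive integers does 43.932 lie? 43 and 44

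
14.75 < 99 True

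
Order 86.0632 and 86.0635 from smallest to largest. 86.0632, 86.0635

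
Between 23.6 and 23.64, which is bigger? 23.64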